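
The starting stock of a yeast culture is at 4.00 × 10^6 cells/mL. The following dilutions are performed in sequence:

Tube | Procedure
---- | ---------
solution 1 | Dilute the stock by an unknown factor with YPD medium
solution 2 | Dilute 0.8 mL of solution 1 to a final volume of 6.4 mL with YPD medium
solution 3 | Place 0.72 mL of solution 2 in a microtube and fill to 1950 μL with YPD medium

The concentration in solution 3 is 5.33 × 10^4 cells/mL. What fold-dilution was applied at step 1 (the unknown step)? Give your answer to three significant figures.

Step 1: unknown factor x
Step 2: 0.8 mL brought to 6.4 mL → factor 6.4/0.8 = 8
Step 3: 0.72 mL brought to 1950 μL → factor 1.95/0.72 = 2.7083
Product of known-step factors = 21.667
Overall factor = 4.00 × 10^6 cells/mL / (5.33 × 10^4 cells/mL) = 75.047
x = 75.047 / 21.667 = 3.46

3.46-fold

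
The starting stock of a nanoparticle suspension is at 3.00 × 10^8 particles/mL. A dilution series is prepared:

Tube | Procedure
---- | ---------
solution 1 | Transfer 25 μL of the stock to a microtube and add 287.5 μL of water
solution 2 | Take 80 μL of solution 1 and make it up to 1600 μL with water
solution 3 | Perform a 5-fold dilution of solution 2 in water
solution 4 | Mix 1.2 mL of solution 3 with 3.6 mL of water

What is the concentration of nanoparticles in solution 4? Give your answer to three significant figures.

Step 1: 25 μL + 287.5 μL = 312.5 μL total → factor 312.5/25 = 12.5
Step 2: 80 μL brought to 1600 μL → factor 1600/80 = 20
Step 3: 5-fold → factor 5
Step 4: 1.2 mL + 3.6 mL = 4.8 mL total → factor 4.8/1.2 = 4
Overall dilution factor = 12.5 × 20 × 5 × 4 = 5000
Final = 3.00 × 10^8 particles/mL / 5000 = 6.00 × 10^4 particles/mL

6.00 × 10^4 particles/mL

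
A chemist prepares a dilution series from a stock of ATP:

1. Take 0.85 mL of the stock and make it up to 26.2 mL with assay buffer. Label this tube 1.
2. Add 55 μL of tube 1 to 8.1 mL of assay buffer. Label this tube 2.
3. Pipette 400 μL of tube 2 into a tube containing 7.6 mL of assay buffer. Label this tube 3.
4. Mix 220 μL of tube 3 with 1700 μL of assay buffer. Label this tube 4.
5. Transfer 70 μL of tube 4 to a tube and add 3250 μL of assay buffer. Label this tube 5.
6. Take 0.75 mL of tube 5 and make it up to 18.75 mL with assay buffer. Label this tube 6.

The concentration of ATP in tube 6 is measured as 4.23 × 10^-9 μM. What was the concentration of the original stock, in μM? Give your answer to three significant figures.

4.00 μM

Step 1: 0.85 mL brought to 26.2 mL → factor 26.2/0.85 = 30.824
Step 2: 55 μL + 8.1 mL = 8155 μL total → factor 8155/55 = 148.27
Step 3: 400 μL + 7.6 mL = 8000 μL total → factor 8000/400 = 20
Step 4: 220 μL + 1700 μL = 1920 μL total → factor 1920/220 = 8.7273
Step 5: 70 μL + 3250 μL = 3320 μL total → factor 3320/70 = 47.429
Step 6: 0.75 mL brought to 18.75 mL → factor 18.75/0.75 = 25
Overall dilution factor = 30.824 × 148.27 × 20 × 8.7273 × 47.429 × 25 = 9.4587 × 10^8
Stock = 4.23 × 10^-9 μM × 9.4587 × 10^8 = 4.00 μM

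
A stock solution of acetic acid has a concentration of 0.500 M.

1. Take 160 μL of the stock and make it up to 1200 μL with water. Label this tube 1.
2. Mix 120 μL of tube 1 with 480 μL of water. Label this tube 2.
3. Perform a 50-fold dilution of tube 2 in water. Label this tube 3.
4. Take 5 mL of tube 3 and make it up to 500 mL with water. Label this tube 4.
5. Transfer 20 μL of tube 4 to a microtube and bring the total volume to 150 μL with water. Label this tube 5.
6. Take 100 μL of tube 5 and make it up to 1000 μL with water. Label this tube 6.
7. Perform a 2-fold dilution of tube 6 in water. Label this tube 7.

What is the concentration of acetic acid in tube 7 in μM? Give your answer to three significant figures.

0.0178 μM

Step 1: 160 μL brought to 1200 μL → factor 1200/160 = 7.5
Step 2: 120 μL + 480 μL = 600 μL total → factor 600/120 = 5
Step 3: 50-fold → factor 50
Step 4: 5 mL brought to 500 mL → factor 500/5 = 100
Step 5: 20 μL brought to 150 μL → factor 150/20 = 7.5
Step 6: 100 μL brought to 1000 μL → factor 1000/100 = 10
Step 7: 2-fold → factor 2
Overall dilution factor = 7.5 × 5 × 50 × 100 × 7.5 × 10 × 2 = 2.8125 × 10^7
Final = 0.500 M / 2.8125 × 10^7 = 1.778 × 10^-8 M = 0.0178 μM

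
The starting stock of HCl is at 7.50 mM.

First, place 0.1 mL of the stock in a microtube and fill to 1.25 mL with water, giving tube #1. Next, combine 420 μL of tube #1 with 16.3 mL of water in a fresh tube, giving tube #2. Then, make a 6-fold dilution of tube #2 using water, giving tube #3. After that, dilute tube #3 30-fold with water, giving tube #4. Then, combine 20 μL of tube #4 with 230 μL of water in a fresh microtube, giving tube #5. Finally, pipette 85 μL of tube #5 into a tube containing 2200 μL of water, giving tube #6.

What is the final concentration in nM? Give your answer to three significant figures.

Step 1: 0.1 mL brought to 1.25 mL → factor 1.25/0.1 = 12.5
Step 2: 420 μL + 16.3 mL = 16720 μL total → factor 16720/420 = 39.81
Step 3: 6-fold → factor 6
Step 4: 30-fold → factor 30
Step 5: 20 μL + 230 μL = 250 μL total → factor 250/20 = 12.5
Step 6: 85 μL + 2200 μL = 2285 μL total → factor 2285/85 = 26.882
Overall dilution factor = 12.5 × 39.81 × 6 × 30 × 12.5 × 26.882 = 3.0099 × 10^7
Final = 7.50 mM / 3.0099 × 10^7 = 2.492 × 10^-7 mM = 0.249 nM

0.249 nM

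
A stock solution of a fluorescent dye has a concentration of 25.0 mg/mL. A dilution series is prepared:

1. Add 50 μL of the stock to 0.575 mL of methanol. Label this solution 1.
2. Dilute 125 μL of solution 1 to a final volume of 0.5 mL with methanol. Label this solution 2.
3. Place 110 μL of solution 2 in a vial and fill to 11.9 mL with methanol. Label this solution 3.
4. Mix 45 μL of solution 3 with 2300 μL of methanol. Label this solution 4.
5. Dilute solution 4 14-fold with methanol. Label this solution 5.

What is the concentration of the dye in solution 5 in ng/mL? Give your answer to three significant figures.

Step 1: 50 μL + 0.575 mL = 625 μL total → factor 625/50 = 12.5
Step 2: 125 μL brought to 0.5 mL → factor 500/125 = 4
Step 3: 110 μL brought to 11.9 mL → factor 11900/110 = 108.18
Step 4: 45 μL + 2300 μL = 2345 μL total → factor 2345/45 = 52.111
Step 5: 14-fold → factor 14
Overall dilution factor = 12.5 × 4 × 108.18 × 52.111 × 14 = 3.9462 × 10^6
Final = 25.0 mg/mL / 3.9462 × 10^6 = 6.335 × 10^-6 mg/mL = 6.34 ng/mL

6.34 ng/mL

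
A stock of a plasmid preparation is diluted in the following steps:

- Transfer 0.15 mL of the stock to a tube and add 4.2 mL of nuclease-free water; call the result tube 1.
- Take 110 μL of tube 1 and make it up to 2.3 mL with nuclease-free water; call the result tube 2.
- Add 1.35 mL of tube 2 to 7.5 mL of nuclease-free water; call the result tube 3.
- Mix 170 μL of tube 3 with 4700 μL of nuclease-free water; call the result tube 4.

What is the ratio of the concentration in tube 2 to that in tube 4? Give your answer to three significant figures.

188

Step 1: 0.15 mL + 4.2 mL = 4.35 mL total → factor 4.35/0.15 = 29
Step 2: 110 μL brought to 2.3 mL → factor 2300/110 = 20.909
Step 3: 1.35 mL + 7.5 mL = 8.85 mL total → factor 8.85/1.35 = 6.5556
Step 4: 170 μL + 4700 μL = 4870 μL total → factor 4870/170 = 28.647
Dilution factor to tube 2 = 606.36; to tube 4 = 1.1387 × 10^5
[tube 2]/[tube 4] = (factor to tube 4)/(factor to tube 2) = 1.1387 × 10^5/606.36 = 188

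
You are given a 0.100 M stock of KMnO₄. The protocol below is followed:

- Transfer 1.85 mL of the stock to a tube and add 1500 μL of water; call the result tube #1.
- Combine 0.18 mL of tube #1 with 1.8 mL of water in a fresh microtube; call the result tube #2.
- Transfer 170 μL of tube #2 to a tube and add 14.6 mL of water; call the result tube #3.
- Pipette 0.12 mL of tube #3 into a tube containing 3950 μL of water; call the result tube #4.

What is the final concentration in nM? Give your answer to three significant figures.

1.70 × 10^3 nM

Step 1: 1.85 mL + 1500 μL = 3.35 mL total → factor 3.35/1.85 = 1.8108
Step 2: 0.18 mL + 1.8 mL = 1.98 mL total → factor 1.98/0.18 = 11
Step 3: 170 μL + 14.6 mL = 14770 μL total → factor 14770/170 = 86.882
Step 4: 0.12 mL + 3950 μL = 4.07 mL total → factor 4.07/0.12 = 33.917
Overall dilution factor = 1.8108 × 11 × 86.882 × 33.917 = 58696
Final = 0.100 M / 58696 = 1.704 × 10^-6 M = 1.70 × 10^3 nM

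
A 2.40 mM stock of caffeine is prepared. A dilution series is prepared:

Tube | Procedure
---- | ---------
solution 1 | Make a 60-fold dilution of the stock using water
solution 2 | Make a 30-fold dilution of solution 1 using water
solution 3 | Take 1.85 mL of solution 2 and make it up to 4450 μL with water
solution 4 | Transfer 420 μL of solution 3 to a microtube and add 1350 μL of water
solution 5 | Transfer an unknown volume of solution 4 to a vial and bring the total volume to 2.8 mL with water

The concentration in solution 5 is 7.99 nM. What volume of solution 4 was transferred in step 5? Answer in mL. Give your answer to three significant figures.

Step 1: 60-fold → factor 60
Step 2: 30-fold → factor 30
Step 3: 1.85 mL brought to 4450 μL → factor 4.45/1.85 = 2.4054
Step 4: 420 μL + 1350 μL = 1770 μL total → factor 1770/420 = 4.2143
Step 5: v brought to 2.8 mL → factor = 2.8 mL/v
Product of known-step factors = 18247
Overall factor = 2.40 mM / (7.99 nM) = 3.0038 × 10^5
Step-5 factor = 3.0038 × 10^5 / 18247 = 16.462
v = 2.8 mL / 16.462 = 0.170 mL

0.170 mL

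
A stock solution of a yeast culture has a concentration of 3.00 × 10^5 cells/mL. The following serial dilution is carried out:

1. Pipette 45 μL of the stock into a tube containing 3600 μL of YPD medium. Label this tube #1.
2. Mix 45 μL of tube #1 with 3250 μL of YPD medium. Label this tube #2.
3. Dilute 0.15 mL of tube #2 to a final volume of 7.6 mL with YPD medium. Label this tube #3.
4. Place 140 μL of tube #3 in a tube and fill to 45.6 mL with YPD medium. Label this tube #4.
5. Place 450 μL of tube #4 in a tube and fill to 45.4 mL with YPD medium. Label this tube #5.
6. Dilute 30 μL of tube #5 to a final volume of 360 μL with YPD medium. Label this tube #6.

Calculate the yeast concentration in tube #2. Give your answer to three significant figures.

50.6 cells/mL

Step 1: 45 μL + 3600 μL = 3645 μL total → factor 3645/45 = 81
Step 2: 45 μL + 3250 μL = 3295 μL total → factor 3295/45 = 73.222
Dilution factor through tube #2 = 81 × 73.222 = 5931
[tube #2] = 3.00 × 10^5 cells/mL / 5931 = 50.6 cells/mL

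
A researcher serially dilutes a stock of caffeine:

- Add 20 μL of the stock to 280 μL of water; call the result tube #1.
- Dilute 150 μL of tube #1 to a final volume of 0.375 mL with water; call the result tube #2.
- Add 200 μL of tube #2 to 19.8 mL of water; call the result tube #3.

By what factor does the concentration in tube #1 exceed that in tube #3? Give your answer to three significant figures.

Step 1: 20 μL + 280 μL = 300 μL total → factor 300/20 = 15
Step 2: 150 μL brought to 0.375 mL → factor 375/150 = 2.5
Step 3: 200 μL + 19.8 mL = 20000 μL total → factor 20000/200 = 100
Dilution factor to tube #1 = 15; to tube #3 = 3750
[tube #1]/[tube #3] = (factor to tube #3)/(factor to tube #1) = 3750/15 = 250

250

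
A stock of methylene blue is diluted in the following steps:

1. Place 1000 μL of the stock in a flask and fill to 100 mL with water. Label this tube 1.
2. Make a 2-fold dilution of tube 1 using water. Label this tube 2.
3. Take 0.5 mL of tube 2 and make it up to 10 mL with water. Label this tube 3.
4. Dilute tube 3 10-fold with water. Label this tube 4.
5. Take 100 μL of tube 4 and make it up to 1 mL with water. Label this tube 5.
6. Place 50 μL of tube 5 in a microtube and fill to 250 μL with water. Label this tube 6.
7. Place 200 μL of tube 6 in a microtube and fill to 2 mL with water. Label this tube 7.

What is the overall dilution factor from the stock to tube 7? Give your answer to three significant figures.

Step 1: 1000 μL brought to 100 mL → factor 1 × 10^5/1000 = 100
Step 2: 2-fold → factor 2
Step 3: 0.5 mL brought to 10 mL → factor 10/0.5 = 20
Step 4: 10-fold → factor 10
Step 5: 100 μL brought to 1 mL → factor 1000/100 = 10
Step 6: 50 μL brought to 250 μL → factor 250/50 = 5
Step 7: 200 μL brought to 2 mL → factor 2000/200 = 10
Overall dilution factor = 100 × 2 × 20 × 10 × 10 × 5 × 10 = 2 × 10^7

2.00 × 10^7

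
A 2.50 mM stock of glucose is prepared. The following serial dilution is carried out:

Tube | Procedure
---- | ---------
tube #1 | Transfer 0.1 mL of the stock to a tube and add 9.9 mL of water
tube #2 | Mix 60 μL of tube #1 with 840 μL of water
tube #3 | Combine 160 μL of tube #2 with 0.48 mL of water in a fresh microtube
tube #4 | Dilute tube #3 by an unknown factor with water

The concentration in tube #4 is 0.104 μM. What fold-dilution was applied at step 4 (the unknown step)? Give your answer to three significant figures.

Step 1: 0.1 mL + 9.9 mL = 10 mL total → factor 10/0.1 = 100
Step 2: 60 μL + 840 μL = 900 μL total → factor 900/60 = 15
Step 3: 160 μL + 0.48 mL = 640 μL total → factor 640/160 = 4
Step 4: unknown factor x
Product of known-step factors = 6000
Overall factor = 2.50 mM / (0.104 μM) = 24038
x = 24038 / 6000 = 4.01

4.01-fold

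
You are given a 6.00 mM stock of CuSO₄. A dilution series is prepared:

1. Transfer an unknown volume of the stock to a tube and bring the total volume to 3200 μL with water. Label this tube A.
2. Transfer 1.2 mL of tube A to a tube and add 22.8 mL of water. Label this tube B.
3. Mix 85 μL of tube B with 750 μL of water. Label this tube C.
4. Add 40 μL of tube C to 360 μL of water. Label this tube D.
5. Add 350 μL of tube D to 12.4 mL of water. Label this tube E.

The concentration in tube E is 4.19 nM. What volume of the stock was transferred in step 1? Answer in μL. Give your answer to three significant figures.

160 μL

Step 1: v brought to 3200 μL → factor = 3200 μL/v
Step 2: 1.2 mL + 22.8 mL = 24 mL total → factor 24/1.2 = 20
Step 3: 85 μL + 750 μL = 835 μL total → factor 835/85 = 9.8235
Step 4: 40 μL + 360 μL = 400 μL total → factor 400/40 = 10
Step 5: 350 μL + 12.4 mL = 12750 μL total → factor 12750/350 = 36.429
Product of known-step factors = 71571
Overall factor = 6.00 mM / (4.19 nM) = 1.432 × 10^6
Step-1 factor = 1.432 × 10^6 / 71571 = 20.008
v = 3200 μL / 20.008 = 160 μL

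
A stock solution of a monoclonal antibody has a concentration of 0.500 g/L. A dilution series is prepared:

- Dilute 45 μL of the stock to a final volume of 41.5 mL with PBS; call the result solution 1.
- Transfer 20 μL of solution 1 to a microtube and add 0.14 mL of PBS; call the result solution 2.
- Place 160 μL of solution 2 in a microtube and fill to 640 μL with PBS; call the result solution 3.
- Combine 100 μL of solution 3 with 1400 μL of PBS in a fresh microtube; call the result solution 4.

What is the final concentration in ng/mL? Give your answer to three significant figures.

1.13 ng/mL

Step 1: 45 μL brought to 41.5 mL → factor 41500/45 = 922.22
Step 2: 20 μL + 0.14 mL = 160 μL total → factor 160/20 = 8
Step 3: 160 μL brought to 640 μL → factor 640/160 = 4
Step 4: 100 μL + 1400 μL = 1500 μL total → factor 1500/100 = 15
Overall dilution factor = 922.22 × 8 × 4 × 15 = 4.4267 × 10^5
Final = 0.500 g/L / 4.4267 × 10^5 = 1.130 × 10^-6 g/L = 1.13 ng/mL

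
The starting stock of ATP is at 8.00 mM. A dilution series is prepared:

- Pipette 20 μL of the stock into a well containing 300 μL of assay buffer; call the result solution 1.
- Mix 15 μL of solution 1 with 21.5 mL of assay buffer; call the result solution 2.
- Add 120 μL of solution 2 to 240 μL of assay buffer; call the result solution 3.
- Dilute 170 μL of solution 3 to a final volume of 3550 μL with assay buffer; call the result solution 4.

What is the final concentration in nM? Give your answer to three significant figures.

5.56 nM

Step 1: 20 μL + 300 μL = 320 μL total → factor 320/20 = 16
Step 2: 15 μL + 21.5 mL = 21515 μL total → factor 21515/15 = 1434.3
Step 3: 120 μL + 240 μL = 360 μL total → factor 360/120 = 3
Step 4: 170 μL brought to 3550 μL → factor 3550/170 = 20.882
Overall dilution factor = 16 × 1434.3 × 3 × 20.882 = 1.4377 × 10^6
Final = 8.00 mM / 1.4377 × 10^6 = 5.564 × 10^-6 mM = 5.56 nM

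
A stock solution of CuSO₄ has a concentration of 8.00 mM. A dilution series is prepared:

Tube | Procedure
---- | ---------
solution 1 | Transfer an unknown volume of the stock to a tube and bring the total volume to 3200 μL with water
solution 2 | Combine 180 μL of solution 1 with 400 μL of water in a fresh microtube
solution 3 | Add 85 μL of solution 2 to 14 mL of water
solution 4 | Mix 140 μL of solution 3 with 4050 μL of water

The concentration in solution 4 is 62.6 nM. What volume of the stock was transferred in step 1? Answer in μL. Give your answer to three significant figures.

400 μL

Step 1: v brought to 3200 μL → factor = 3200 μL/v
Step 2: 180 μL + 400 μL = 580 μL total → factor 580/180 = 3.2222
Step 3: 85 μL + 14 mL = 14085 μL total → factor 14085/85 = 165.71
Step 4: 140 μL + 4050 μL = 4190 μL total → factor 4190/140 = 29.929
Product of known-step factors = 15980
Overall factor = 8.00 mM / (62.6 nM) = 1.278 × 10^5
Step-1 factor = 1.278 × 10^5 / 15980 = 7.9972
v = 3200 μL / 7.9972 = 400 μL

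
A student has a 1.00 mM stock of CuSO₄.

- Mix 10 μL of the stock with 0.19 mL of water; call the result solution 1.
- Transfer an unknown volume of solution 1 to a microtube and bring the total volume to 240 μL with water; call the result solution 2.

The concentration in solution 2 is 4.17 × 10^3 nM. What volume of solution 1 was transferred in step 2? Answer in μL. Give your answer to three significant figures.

Step 1: 10 μL + 0.19 mL = 200 μL total → factor 200/10 = 20
Step 2: v brought to 240 μL → factor = 240 μL/v
Product of known-step factors = 20
Overall factor = 1.00 mM / (4.17 × 10^3 nM) = 239.81
Step-2 factor = 239.81 / 20 = 11.99
v = 240 μL / 11.99 = 20.0 μL

20.0 μL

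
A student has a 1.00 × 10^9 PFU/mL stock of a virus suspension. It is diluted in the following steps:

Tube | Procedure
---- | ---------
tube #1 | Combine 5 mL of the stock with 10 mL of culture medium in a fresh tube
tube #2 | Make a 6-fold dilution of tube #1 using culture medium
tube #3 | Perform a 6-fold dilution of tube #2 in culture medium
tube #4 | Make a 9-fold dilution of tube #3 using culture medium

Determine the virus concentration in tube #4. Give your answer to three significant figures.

Step 1: 5 mL + 10 mL = 15 mL total → factor 15/5 = 3
Step 2: 6-fold → factor 6
Step 3: 6-fold → factor 6
Step 4: 9-fold → factor 9
Overall dilution factor = 3 × 6 × 6 × 9 = 972
Final = 1.00 × 10^9 PFU/mL / 972 = 1.03 × 10^6 PFU/mL

1.03 × 10^6 PFU/mL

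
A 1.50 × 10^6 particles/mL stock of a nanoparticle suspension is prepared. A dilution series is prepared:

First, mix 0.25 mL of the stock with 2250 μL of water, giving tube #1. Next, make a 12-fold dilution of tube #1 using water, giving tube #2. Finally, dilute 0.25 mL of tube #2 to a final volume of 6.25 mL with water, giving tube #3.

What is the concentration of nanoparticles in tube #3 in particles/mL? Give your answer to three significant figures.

500 particles/mL

Step 1: 0.25 mL + 2250 μL = 2.5 mL total → factor 2.5/0.25 = 10
Step 2: 12-fold → factor 12
Step 3: 0.25 mL brought to 6.25 mL → factor 6.25/0.25 = 25
Overall dilution factor = 10 × 12 × 25 = 3000
Final = 1.50 × 10^6 particles/mL / 3000 = 500 particles/mL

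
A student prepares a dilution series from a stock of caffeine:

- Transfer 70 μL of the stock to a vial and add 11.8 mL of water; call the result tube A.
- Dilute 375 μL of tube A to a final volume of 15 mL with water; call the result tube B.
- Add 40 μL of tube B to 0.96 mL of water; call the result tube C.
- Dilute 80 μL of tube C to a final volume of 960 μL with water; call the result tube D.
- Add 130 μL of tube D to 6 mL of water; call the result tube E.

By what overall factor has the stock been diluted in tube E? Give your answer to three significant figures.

9.60 × 10^7

Step 1: 70 μL + 11.8 mL = 11870 μL total → factor 11870/70 = 169.57
Step 2: 375 μL brought to 15 mL → factor 15000/375 = 40
Step 3: 40 μL + 0.96 mL = 1000 μL total → factor 1000/40 = 25
Step 4: 80 μL brought to 960 μL → factor 960/80 = 12
Step 5: 130 μL + 6 mL = 6130 μL total → factor 6130/130 = 47.154
Overall dilution factor = 169.57 × 40 × 25 × 12 × 47.154 = 9.5951 × 10^7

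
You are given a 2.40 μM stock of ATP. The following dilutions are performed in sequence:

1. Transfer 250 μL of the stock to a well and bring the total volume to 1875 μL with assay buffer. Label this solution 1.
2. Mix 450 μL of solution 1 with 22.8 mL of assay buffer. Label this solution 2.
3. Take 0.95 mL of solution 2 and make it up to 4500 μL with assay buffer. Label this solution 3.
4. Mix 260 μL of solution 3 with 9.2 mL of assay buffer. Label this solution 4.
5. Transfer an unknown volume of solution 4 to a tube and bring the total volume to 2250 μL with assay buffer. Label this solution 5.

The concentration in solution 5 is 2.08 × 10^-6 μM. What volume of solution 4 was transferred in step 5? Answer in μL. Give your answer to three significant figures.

130 μL

Step 1: 250 μL brought to 1875 μL → factor 1875/250 = 7.5
Step 2: 450 μL + 22.8 mL = 23250 μL total → factor 23250/450 = 51.667
Step 3: 0.95 mL brought to 4500 μL → factor 4.5/0.95 = 4.7368
Step 4: 260 μL + 9.2 mL = 9460 μL total → factor 9460/260 = 36.385
Step 5: v brought to 2250 μL → factor = 2250 μL/v
Product of known-step factors = 66785
Overall factor = 2.40 μM / (2.08 × 10^-6 μM) = 1.1538 × 10^6
Step-5 factor = 1.1538 × 10^6 / 66785 = 17.277
v = 2250 μL / 17.277 = 130 μL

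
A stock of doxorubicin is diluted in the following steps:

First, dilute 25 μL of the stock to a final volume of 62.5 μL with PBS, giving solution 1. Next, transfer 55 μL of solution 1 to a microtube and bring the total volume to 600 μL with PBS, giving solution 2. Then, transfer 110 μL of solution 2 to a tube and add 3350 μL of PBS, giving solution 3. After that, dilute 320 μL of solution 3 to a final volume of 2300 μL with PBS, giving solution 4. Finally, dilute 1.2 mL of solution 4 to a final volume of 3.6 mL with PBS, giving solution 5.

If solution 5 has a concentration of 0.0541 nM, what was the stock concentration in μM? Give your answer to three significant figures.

Step 1: 25 μL brought to 62.5 μL → factor 62.5/25 = 2.5
Step 2: 55 μL brought to 600 μL → factor 600/55 = 10.909
Step 3: 110 μL + 3350 μL = 3460 μL total → factor 3460/110 = 31.455
Step 4: 320 μL brought to 2300 μL → factor 2300/320 = 7.1875
Step 5: 1.2 mL brought to 3.6 mL → factor 3.6/1.2 = 3
Overall dilution factor = 2.5 × 10.909 × 31.455 × 7.1875 × 3 = 18497
Stock = 0.0541 nM × 18497 = 1001 nM = 1.00 μM

1.00 μM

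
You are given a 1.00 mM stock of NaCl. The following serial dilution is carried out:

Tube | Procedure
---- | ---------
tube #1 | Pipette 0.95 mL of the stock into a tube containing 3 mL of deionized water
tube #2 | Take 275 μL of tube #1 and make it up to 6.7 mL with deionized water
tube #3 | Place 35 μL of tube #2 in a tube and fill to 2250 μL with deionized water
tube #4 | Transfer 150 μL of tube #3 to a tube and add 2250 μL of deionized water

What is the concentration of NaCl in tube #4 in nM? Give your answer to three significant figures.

Step 1: 0.95 mL + 3 mL = 3.95 mL total → factor 3.95/0.95 = 4.1579
Step 2: 275 μL brought to 6.7 mL → factor 6700/275 = 24.364
Step 3: 35 μL brought to 2250 μL → factor 2250/35 = 64.286
Step 4: 150 μL + 2250 μL = 2400 μL total → factor 2400/150 = 16
Overall dilution factor = 4.1579 × 24.364 × 64.286 × 16 = 1.042 × 10^5
Final = 1.00 mM / 1.042 × 10^5 = 9.597 × 10^-6 mM = 9.60 nM

9.60 nM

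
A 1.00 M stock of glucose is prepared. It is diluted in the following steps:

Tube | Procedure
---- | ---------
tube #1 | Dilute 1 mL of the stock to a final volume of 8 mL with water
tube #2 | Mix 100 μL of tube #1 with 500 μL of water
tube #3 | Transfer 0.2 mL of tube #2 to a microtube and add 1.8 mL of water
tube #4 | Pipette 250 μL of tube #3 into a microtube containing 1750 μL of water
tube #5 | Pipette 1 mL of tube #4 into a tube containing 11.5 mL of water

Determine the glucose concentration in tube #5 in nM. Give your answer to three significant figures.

2.08 × 10^4 nM

Step 1: 1 mL brought to 8 mL → factor 8/1 = 8
Step 2: 100 μL + 500 μL = 600 μL total → factor 600/100 = 6
Step 3: 0.2 mL + 1.8 mL = 2 mL total → factor 2/0.2 = 10
Step 4: 250 μL + 1750 μL = 2000 μL total → factor 2000/250 = 8
Step 5: 1 mL + 11.5 mL = 12.5 mL total → factor 12.5/1 = 12.5
Overall dilution factor = 8 × 6 × 10 × 8 × 12.5 = 48000
Final = 1.00 M / 48000 = 2.083 × 10^-5 M = 2.08 × 10^4 nM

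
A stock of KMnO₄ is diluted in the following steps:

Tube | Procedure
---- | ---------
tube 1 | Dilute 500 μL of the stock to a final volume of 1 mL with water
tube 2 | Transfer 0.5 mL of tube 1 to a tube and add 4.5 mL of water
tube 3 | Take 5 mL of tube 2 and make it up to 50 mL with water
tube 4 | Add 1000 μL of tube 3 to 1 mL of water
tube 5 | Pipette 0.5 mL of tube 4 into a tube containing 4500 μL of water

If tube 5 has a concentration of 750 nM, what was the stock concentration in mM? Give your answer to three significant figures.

3.00 mM

Step 1: 500 μL brought to 1 mL → factor 1000/500 = 2
Step 2: 0.5 mL + 4.5 mL = 5 mL total → factor 5/0.5 = 10
Step 3: 5 mL brought to 50 mL → factor 50/5 = 10
Step 4: 1000 μL + 1 mL = 2000 μL total → factor 2000/1000 = 2
Step 5: 0.5 mL + 4500 μL = 5 mL total → factor 5/0.5 = 10
Overall dilution factor = 2 × 10 × 10 × 2 × 10 = 4000
Stock = 750 nM × 4000 = 3.000 × 10^6 nM = 3.00 mM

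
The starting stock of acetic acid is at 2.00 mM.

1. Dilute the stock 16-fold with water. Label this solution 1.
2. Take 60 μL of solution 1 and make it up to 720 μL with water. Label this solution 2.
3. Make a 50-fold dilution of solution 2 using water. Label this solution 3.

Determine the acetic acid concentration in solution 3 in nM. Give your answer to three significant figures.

208 nM

Step 1: 16-fold → factor 16
Step 2: 60 μL brought to 720 μL → factor 720/60 = 12
Step 3: 50-fold → factor 50
Overall dilution factor = 16 × 12 × 50 = 9600
Final = 2.00 mM / 9600 = 0.0002083 mM = 208 nM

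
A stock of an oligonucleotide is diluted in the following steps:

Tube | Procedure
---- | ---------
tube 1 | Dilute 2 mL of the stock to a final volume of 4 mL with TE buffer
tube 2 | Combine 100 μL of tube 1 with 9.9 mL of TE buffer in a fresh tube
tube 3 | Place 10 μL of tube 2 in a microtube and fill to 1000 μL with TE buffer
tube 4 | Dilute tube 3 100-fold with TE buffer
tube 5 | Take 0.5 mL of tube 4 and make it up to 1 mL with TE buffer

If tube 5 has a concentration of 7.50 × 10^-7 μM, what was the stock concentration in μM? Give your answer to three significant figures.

3.00 μM

Step 1: 2 mL brought to 4 mL → factor 4/2 = 2
Step 2: 100 μL + 9.9 mL = 10000 μL total → factor 10000/100 = 100
Step 3: 10 μL brought to 1000 μL → factor 1000/10 = 100
Step 4: 100-fold → factor 100
Step 5: 0.5 mL brought to 1 mL → factor 1/0.5 = 2
Overall dilution factor = 2 × 100 × 100 × 100 × 2 = 4 × 10^6
Stock = 7.50 × 10^-7 μM × 4 × 10^6 = 3.00 μM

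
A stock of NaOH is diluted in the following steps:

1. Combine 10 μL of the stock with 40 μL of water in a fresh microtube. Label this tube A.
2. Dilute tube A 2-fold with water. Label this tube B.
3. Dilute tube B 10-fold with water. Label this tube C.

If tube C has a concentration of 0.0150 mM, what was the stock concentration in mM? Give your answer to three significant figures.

Step 1: 10 μL + 40 μL = 50 μL total → factor 50/10 = 5
Step 2: 2-fold → factor 2
Step 3: 10-fold → factor 10
Overall dilution factor = 5 × 2 × 10 = 100
Stock = 0.0150 mM × 100 = 1.50 mM

1.50 mM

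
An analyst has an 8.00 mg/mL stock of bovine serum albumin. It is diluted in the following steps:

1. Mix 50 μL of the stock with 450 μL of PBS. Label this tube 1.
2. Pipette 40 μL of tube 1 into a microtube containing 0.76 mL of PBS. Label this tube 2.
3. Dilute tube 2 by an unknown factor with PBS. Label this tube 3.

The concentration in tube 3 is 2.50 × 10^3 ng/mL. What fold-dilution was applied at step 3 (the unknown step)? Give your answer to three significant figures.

Step 1: 50 μL + 450 μL = 500 μL total → factor 500/50 = 10
Step 2: 40 μL + 0.76 mL = 800 μL total → factor 800/40 = 20
Step 3: unknown factor x
Product of known-step factors = 200
Overall factor = 8.00 mg/mL / (2.50 × 10^3 ng/mL) = 3200
x = 3200 / 200 = 16.0

16.0-fold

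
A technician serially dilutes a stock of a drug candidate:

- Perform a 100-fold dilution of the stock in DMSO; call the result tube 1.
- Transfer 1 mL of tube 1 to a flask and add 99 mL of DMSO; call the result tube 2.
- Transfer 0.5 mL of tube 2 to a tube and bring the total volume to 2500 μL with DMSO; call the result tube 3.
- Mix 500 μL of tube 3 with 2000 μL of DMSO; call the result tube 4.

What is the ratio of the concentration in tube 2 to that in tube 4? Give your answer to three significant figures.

25.0

Step 1: 100-fold → factor 100
Step 2: 1 mL + 99 mL = 100 mL total → factor 100/1 = 100
Step 3: 0.5 mL brought to 2500 μL → factor 2.5/0.5 = 5
Step 4: 500 μL + 2000 μL = 2500 μL total → factor 2500/500 = 5
Dilution factor to tube 2 = 10000; to tube 4 = 2.5 × 10^5
[tube 2]/[tube 4] = (factor to tube 4)/(factor to tube 2) = 2.5 × 10^5/10000 = 25.0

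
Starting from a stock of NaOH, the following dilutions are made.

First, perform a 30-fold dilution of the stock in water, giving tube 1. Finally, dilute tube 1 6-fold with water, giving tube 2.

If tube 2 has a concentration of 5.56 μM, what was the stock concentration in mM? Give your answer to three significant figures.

1.00 mM

Step 1: 30-fold → factor 30
Step 2: 6-fold → factor 6
Overall dilution factor = 30 × 6 = 180
Stock = 5.56 μM × 180 = 1001 μM = 1.00 mM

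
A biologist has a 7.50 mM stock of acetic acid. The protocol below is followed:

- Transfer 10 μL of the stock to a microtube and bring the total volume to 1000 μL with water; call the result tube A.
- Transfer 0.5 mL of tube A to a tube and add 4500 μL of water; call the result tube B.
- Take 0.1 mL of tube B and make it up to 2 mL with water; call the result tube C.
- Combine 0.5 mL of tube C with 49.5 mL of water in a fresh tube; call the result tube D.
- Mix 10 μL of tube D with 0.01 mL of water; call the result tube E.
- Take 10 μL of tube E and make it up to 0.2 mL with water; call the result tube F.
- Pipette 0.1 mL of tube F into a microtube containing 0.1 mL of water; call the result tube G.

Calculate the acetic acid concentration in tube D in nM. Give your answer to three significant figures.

Step 1: 10 μL brought to 1000 μL → factor 1000/10 = 100
Step 2: 0.5 mL + 4500 μL = 5 mL total → factor 5/0.5 = 10
Step 3: 0.1 mL brought to 2 mL → factor 2/0.1 = 20
Step 4: 0.5 mL + 49.5 mL = 50 mL total → factor 50/0.5 = 100
Dilution factor through tube D = 100 × 10 × 20 × 100 = 2 × 10^6
[tube D] = 7.50 mM / 2 × 10^6 = 3.750 × 10^-6 mM = 3.75 nM

3.75 nM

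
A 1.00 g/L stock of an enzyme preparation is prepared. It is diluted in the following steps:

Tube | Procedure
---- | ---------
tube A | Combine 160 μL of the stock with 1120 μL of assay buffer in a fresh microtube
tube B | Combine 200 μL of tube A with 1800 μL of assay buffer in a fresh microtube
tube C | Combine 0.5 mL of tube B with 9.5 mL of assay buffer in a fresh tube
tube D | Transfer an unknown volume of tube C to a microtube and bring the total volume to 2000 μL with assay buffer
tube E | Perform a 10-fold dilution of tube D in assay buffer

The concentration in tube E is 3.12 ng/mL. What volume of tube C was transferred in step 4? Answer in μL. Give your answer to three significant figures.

Step 1: 160 μL + 1120 μL = 1280 μL total → factor 1280/160 = 8
Step 2: 200 μL + 1800 μL = 2000 μL total → factor 2000/200 = 10
Step 3: 0.5 mL + 9.5 mL = 10 mL total → factor 10/0.5 = 20
Step 4: v brought to 2000 μL → factor = 2000 μL/v
Step 5: 10-fold → factor 10
Product of known-step factors = 16000
Overall factor = 1.00 g/L / (3.12 ng/mL) = 3.2051 × 10^5
Step-4 factor = 3.2051 × 10^5 / 16000 = 20.032
v = 2000 μL / 20.032 = 99.8 μL

99.8 μL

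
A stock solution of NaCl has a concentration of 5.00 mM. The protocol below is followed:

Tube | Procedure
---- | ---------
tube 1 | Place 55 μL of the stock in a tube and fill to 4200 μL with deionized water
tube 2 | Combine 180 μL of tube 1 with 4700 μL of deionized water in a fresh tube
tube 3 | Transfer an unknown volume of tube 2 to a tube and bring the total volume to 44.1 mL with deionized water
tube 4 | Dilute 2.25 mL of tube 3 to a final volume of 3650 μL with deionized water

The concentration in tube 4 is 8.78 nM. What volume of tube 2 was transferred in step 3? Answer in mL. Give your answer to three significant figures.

0.260 mL

Step 1: 55 μL brought to 4200 μL → factor 4200/55 = 76.364
Step 2: 180 μL + 4700 μL = 4880 μL total → factor 4880/180 = 27.111
Step 3: v brought to 44.1 mL → factor = 44.1 mL/v
Step 4: 2.25 mL brought to 3650 μL → factor 3.65/2.25 = 1.6222
Product of known-step factors = 3358.5
Overall factor = 5.00 mM / (8.78 nM) = 5.6948 × 10^5
Step-3 factor = 5.6948 × 10^5 / 3358.5 = 169.56
v = 44.1 mL / 169.56 = 0.260 mL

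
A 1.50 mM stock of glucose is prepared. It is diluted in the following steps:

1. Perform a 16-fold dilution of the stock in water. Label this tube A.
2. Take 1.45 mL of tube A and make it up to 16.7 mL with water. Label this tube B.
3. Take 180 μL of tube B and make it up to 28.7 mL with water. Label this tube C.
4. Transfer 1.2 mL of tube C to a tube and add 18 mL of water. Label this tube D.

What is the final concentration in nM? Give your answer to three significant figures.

Step 1: 16-fold → factor 16
Step 2: 1.45 mL brought to 16.7 mL → factor 16.7/1.45 = 11.517
Step 3: 180 μL brought to 28.7 mL → factor 28700/180 = 159.44
Step 4: 1.2 mL + 18 mL = 19.2 mL total → factor 19.2/1.2 = 16
Overall dilution factor = 16 × 11.517 × 159.44 × 16 = 4.7011 × 10^5
Final = 1.50 mM / 4.7011 × 10^5 = 3.191 × 10^-6 mM = 3.19 nM

3.19 nM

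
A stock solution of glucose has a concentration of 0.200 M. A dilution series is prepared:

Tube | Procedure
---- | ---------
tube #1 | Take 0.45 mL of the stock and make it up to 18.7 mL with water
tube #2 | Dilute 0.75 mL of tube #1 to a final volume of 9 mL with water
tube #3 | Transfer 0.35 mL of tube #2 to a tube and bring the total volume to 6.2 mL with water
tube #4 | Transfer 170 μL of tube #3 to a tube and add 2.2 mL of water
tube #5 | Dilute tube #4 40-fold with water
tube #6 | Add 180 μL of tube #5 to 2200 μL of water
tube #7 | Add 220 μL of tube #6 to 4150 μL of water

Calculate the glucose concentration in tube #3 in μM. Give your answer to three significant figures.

22.6 μM

Step 1: 0.45 mL brought to 18.7 mL → factor 18.7/0.45 = 41.556
Step 2: 0.75 mL brought to 9 mL → factor 9/0.75 = 12
Step 3: 0.35 mL brought to 6.2 mL → factor 6.2/0.35 = 17.714
Dilution factor through tube #3 = 41.556 × 12 × 17.714 = 8833.5
[tube #3] = 0.200 M / 8833.5 = 2.264 × 10^-5 M = 22.6 μM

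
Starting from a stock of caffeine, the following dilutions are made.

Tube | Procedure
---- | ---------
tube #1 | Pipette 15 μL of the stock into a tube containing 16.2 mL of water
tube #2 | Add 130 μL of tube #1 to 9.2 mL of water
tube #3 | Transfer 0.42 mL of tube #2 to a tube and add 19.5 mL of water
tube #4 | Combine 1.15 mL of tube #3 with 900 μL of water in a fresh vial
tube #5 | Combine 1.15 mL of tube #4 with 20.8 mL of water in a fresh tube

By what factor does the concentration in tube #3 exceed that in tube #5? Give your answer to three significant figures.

Step 1: 15 μL + 16.2 mL = 16215 μL total → factor 16215/15 = 1081
Step 2: 130 μL + 9.2 mL = 9330 μL total → factor 9330/130 = 71.769
Step 3: 0.42 mL + 19.5 mL = 19.92 mL total → factor 19.92/0.42 = 47.429
Step 4: 1.15 mL + 900 μL = 2.05 mL total → factor 2.05/1.15 = 1.7826
Step 5: 1.15 mL + 20.8 mL = 21.95 mL total → factor 21.95/1.15 = 19.087
Dilution factor to tube #3 = 3.6796 × 10^6; to tube #5 = 1.252 × 10^8
[tube #3]/[tube #5] = (factor to tube #5)/(factor to tube #3) = 1.252 × 10^8/3.6796 × 10^6 = 34.0

34.0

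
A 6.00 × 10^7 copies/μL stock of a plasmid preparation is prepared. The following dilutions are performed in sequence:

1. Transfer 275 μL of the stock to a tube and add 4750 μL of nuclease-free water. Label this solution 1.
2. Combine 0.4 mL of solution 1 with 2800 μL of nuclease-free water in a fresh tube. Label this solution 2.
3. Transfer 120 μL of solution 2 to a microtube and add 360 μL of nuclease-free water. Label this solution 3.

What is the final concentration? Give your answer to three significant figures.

Step 1: 275 μL + 4750 μL = 5025 μL total → factor 5025/275 = 18.273
Step 2: 0.4 mL + 2800 μL = 3.2 mL total → factor 3.2/0.4 = 8
Step 3: 120 μL + 360 μL = 480 μL total → factor 480/120 = 4
Overall dilution factor = 18.273 × 8 × 4 = 584.73
Final = 6.00 × 10^7 copies/μL / 584.73 = 1.03 × 10^5 copies/μL

1.03 × 10^5 copies/μL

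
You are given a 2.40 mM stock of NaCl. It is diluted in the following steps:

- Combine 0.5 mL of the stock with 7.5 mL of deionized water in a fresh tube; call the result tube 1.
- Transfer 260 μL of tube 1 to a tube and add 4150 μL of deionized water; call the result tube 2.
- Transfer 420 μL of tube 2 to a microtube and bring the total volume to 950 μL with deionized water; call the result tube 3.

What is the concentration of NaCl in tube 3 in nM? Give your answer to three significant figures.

Step 1: 0.5 mL + 7.5 mL = 8 mL total → factor 8/0.5 = 16
Step 2: 260 μL + 4150 μL = 4410 μL total → factor 4410/260 = 16.962
Step 3: 420 μL brought to 950 μL → factor 950/420 = 2.2619
Overall dilution factor = 16 × 16.962 × 2.2619 = 613.85
Final = 2.40 mM / 613.85 = 0.003910 mM = 3.91 × 10^3 nM

3.91 × 10^3 nM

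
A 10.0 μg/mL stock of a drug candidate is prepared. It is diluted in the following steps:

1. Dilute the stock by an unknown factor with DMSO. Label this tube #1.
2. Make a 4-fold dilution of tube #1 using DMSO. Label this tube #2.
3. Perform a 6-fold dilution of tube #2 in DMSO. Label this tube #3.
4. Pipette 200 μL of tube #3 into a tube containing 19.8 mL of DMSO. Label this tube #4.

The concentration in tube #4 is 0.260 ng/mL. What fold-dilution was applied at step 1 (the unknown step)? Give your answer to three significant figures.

16.0-fold

Step 1: unknown factor x
Step 2: 4-fold → factor 4
Step 3: 6-fold → factor 6
Step 4: 200 μL + 19.8 mL = 20000 μL total → factor 20000/200 = 100
Product of known-step factors = 2400
Overall factor = 10.0 μg/mL / (0.260 ng/mL) = 38462
x = 38462 / 2400 = 16.0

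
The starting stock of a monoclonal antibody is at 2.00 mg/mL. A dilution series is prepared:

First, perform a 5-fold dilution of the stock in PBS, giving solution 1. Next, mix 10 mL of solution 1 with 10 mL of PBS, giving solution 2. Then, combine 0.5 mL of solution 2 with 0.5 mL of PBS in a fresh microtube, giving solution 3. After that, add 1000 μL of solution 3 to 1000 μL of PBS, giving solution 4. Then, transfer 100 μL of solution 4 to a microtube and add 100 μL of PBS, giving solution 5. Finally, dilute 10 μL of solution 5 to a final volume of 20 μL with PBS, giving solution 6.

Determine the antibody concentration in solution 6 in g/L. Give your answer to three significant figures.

0.0125 g/L

Step 1: 5-fold → factor 5
Step 2: 10 mL + 10 mL = 20 mL total → factor 20/10 = 2
Step 3: 0.5 mL + 0.5 mL = 1 mL total → factor 1/0.5 = 2
Step 4: 1000 μL + 1000 μL = 2000 μL total → factor 2000/1000 = 2
Step 5: 100 μL + 100 μL = 200 μL total → factor 200/100 = 2
Step 6: 10 μL brought to 20 μL → factor 20/10 = 2
Overall dilution factor = 5 × 2 × 2 × 2 × 2 × 2 = 160
Final = 2.00 mg/mL / 160 = 0.01250 mg/mL = 0.0125 g/L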